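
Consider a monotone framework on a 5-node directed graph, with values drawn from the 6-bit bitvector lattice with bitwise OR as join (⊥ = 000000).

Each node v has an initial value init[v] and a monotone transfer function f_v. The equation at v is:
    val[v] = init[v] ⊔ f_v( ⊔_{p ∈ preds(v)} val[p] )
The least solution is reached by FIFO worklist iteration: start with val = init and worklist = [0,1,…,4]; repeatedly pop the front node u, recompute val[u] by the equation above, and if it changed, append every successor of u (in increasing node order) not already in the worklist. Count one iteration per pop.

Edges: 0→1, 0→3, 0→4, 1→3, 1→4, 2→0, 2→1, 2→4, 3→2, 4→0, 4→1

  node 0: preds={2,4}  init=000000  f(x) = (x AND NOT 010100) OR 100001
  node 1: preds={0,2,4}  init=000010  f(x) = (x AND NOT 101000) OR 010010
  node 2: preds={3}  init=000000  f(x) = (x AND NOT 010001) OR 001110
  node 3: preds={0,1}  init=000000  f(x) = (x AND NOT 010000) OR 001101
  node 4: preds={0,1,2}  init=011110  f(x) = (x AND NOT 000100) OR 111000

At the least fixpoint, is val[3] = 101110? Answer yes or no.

Iteration log — 11 steps:
  step 1. node 0  ⊔preds=011110  new=101011  old=000000  +wl: 
  step 2. node 1  ⊔preds=111111  new=010111  old=000010  +wl: 
  step 3. node 2  ⊔preds=000000  new=001110  old=000000  +wl: 0,1
  step 4. node 3  ⊔preds=111111  new=101111  old=000000  +wl: 2
  step 5. node 4  ⊔preds=111111  new=111111  old=011110  +wl: 
  step 6. node 0  ⊔preds=111111  new=101011  stable
  step 7. node 1  ⊔preds=111111  new=010111  stable
  step 8. node 2  ⊔preds=101111  new=101110  old=001110  +wl: 0,1,4
  step 9. node 0  ⊔preds=111111  new=101011  stable
  step 10. node 1  ⊔preds=111111  new=010111  stable
  step 11. node 4  ⊔preds=111111  new=111111  stable

Least fixpoint reached:
  node 0: 101011
  node 1: 010111
  node 2: 101110
  node 3: 101111
  node 4: 111111

no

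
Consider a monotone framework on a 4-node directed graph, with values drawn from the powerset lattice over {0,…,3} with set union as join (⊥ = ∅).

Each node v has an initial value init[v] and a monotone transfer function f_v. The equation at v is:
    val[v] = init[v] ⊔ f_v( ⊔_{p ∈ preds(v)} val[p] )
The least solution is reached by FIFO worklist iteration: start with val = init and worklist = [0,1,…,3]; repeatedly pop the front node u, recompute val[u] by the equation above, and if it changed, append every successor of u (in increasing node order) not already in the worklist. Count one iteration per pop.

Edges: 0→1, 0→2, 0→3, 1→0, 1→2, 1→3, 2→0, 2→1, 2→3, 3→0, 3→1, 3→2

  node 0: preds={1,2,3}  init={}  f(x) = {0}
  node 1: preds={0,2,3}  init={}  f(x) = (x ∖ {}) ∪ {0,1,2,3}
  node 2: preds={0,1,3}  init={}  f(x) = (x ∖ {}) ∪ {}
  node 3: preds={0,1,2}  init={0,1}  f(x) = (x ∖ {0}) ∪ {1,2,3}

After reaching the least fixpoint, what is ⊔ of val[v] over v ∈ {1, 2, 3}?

Worklist (7 pops):
  #1 pop 0: in={0,1} → {0} (was {}); enqueue []
  #2 pop 1: in={0,1} → {0,1,2,3} (was {}); enqueue [0]
  #3 pop 2: in={0,1,2,3} → {0,1,2,3} (was {}); enqueue [1]
  #4 pop 3: in={0,1,2,3} → {0,1,2,3} (was {0,1}); enqueue [2]
  #5 pop 0: in={0,1,2,3} → {0} (no change)
  #6 pop 1: in={0,1,2,3} → {0,1,2,3} (no change)
  #7 pop 2: in={0,1,2,3} → {0,1,2,3} (no change)

Fixpoint:
  val[0] = {0}
  val[1] = {0,1,2,3}
  val[2] = {0,1,2,3}
  val[3] = {0,1,2,3}

{0,1,2,3}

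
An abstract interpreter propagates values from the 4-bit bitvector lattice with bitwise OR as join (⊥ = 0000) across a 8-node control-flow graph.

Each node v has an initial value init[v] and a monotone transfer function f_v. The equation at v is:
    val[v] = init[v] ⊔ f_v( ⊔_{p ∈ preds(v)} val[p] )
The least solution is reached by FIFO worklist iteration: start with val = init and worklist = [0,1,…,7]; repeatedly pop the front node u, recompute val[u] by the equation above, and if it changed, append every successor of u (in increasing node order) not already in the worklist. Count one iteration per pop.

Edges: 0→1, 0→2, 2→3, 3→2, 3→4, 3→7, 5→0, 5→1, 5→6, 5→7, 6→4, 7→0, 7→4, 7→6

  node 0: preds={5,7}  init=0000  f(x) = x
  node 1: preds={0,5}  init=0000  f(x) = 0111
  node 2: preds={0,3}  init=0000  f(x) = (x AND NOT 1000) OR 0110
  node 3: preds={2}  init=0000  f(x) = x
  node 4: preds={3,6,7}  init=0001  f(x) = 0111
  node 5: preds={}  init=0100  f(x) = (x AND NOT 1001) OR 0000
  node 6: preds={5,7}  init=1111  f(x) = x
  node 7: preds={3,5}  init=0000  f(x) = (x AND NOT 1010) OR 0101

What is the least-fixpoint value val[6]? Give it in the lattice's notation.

1111

Trace (18 dequeues):
  [1] u=0 | in 0100 | out 0100 | prev 0000 | push {}
  [2] u=1 | in 0100 | out 0111 | prev 0000 | push {}
  [3] u=2 | in 0100 | out 0110 | prev 0000 | push {}
  [4] u=3 | in 0110 | out 0110 | prev 0000 | push {2}
  [5] u=4 | in 1111 | out 0111 | prev 0001 | push {}
  [6] u=5 | in 0000 | out 0100 | ==
  [7] u=6 | in 0100 | out 1111 | ==
  [8] u=7 | in 0110 | out 0101 | prev 0000 | push {0,4,6}
  [9] u=2 | in 0110 | out 0110 | ==
  [10] u=0 | in 0101 | out 0101 | prev 0100 | push {1,2}
  [11] u=4 | in 1111 | out 0111 | ==
  [12] u=6 | in 0101 | out 1111 | ==
  [13] u=1 | in 0101 | out 0111 | ==
  [14] u=2 | in 0111 | out 0111 | prev 0110 | push {3}
  [15] u=3 | in 0111 | out 0111 | prev 0110 | push {2,4,7}
  [16] u=2 | in 0111 | out 0111 | ==
  [17] u=4 | in 1111 | out 0111 | ==
  [18] u=7 | in 0111 | out 0101 | ==

Converged values:
  [0] 0101
  [1] 0111
  [2] 0111
  [3] 0111
  [4] 0111
  [5] 0100
  [6] 1111
  [7] 0101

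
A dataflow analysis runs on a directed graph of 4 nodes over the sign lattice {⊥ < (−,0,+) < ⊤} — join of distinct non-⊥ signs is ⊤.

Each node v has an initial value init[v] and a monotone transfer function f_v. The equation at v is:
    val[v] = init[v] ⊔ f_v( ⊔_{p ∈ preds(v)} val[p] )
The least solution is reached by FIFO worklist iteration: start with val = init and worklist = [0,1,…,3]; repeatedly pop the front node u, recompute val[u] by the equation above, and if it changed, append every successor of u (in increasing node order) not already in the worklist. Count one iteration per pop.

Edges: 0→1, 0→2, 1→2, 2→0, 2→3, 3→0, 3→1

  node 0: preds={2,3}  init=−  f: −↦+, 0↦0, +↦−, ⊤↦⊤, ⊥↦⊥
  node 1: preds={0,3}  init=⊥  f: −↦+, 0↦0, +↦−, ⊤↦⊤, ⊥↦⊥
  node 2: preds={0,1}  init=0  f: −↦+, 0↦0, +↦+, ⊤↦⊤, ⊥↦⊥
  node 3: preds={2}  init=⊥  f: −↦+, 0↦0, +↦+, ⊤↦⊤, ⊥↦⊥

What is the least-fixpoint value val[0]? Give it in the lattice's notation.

⊤

Worklist (6 pops):
  #1 pop 0: in=0 → ⊤ (was −); enqueue []
  #2 pop 1: in=⊤ → ⊤ (was ⊥); enqueue []
  #3 pop 2: in=⊤ → ⊤ (was 0); enqueue [0]
  #4 pop 3: in=⊤ → ⊤ (was ⊥); enqueue [1]
  #5 pop 0: in=⊤ → ⊤ (no change)
  #6 pop 1: in=⊤ → ⊤ (no change)

Fixpoint:
  val[0] = ⊤
  val[1] = ⊤
  val[2] = ⊤
  val[3] = ⊤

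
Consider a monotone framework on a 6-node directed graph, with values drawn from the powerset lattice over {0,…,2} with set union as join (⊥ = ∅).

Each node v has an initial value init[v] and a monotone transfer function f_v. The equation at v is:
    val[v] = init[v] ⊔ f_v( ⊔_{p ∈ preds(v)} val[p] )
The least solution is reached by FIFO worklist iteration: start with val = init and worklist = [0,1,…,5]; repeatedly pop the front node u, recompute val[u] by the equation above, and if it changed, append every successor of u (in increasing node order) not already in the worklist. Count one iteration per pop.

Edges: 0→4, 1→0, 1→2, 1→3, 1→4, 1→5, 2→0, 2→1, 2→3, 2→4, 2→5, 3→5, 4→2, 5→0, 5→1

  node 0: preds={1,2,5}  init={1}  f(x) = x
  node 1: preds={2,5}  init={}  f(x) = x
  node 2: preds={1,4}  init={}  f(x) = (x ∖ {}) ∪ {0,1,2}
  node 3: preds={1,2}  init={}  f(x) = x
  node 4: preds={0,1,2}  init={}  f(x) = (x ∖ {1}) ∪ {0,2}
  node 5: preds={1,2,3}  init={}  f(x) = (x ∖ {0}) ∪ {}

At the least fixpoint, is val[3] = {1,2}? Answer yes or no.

Trace (13 dequeues):
  [1] u=0 | in {} | out {1} | ==
  [2] u=1 | in {} | out {} | ==
  [3] u=2 | in {} | out {0,1,2} | prev {} | push {0,1}
  [4] u=3 | in {0,1,2} | out {0,1,2} | prev {} | push {}
  [5] u=4 | in {0,1,2} | out {0,2} | prev {} | push {2}
  [6] u=5 | in {0,1,2} | out {1,2} | prev {} | push {}
  [7] u=0 | in {0,1,2} | out {0,1,2} | prev {1} | push {4}
  [8] u=1 | in {0,1,2} | out {0,1,2} | prev {} | push {0,3,5}
  [9] u=2 | in {0,1,2} | out {0,1,2} | ==
  [10] u=4 | in {0,1,2} | out {0,2} | ==
  [11] u=0 | in {0,1,2} | out {0,1,2} | ==
  [12] u=3 | in {0,1,2} | out {0,1,2} | ==
  [13] u=5 | in {0,1,2} | out {1,2} | ==

Converged values:
  [0] {0,1,2}
  [1] {0,1,2}
  [2] {0,1,2}
  [3] {0,1,2}
  [4] {0,2}
  [5] {1,2}

no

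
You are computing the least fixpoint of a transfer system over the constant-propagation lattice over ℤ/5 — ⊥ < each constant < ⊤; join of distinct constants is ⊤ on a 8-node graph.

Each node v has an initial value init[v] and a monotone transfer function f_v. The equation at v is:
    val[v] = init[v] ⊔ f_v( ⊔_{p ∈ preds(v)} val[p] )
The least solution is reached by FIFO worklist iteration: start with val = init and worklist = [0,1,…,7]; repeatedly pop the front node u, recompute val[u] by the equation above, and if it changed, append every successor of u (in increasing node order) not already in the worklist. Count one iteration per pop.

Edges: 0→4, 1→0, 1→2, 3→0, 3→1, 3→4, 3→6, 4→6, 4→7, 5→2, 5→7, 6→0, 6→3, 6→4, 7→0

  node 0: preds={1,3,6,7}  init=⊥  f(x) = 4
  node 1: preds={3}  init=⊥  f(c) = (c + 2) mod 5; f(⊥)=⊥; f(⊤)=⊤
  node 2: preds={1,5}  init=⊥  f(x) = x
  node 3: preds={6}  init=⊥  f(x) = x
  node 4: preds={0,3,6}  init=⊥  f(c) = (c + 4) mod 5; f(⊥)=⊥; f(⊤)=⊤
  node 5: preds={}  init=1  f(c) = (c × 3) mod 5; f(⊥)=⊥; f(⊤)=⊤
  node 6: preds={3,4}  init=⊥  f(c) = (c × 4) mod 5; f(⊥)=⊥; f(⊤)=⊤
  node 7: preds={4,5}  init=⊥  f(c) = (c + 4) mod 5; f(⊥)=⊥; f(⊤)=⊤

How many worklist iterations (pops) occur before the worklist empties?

24

Trace (24 dequeues):
  [1] u=0 | in ⊥ | out 4 | prev ⊥ | push {}
  [2] u=1 | in ⊥ | out ⊥ | ==
  [3] u=2 | in 1 | out 1 | prev ⊥ | push {}
  [4] u=3 | in ⊥ | out ⊥ | ==
  [5] u=4 | in 4 | out 3 | prev ⊥ | push {}
  [6] u=5 | in ⊥ | out 1 | ==
  [7] u=6 | in 3 | out 2 | prev ⊥ | push {0,3,4}
  [8] u=7 | in ⊤ | out ⊤ | prev ⊥ | push {}
  [9] u=0 | in ⊤ | out 4 | ==
  [10] u=3 | in 2 | out 2 | prev ⊥ | push {0,1,6}
  [11] u=4 | in ⊤ | out ⊤ | prev 3 | push {7}
  [12] u=0 | in ⊤ | out 4 | ==
  [13] u=1 | in 2 | out 4 | prev ⊥ | push {0,2}
  [14] u=6 | in ⊤ | out ⊤ | prev 2 | push {3,4}
  [15] u=7 | in ⊤ | out ⊤ | ==
  [16] u=0 | in ⊤ | out 4 | ==
  [17] u=2 | in ⊤ | out ⊤ | prev 1 | push {}
  [18] u=3 | in ⊤ | out ⊤ | prev 2 | push {0,1,6}
  [19] u=4 | in ⊤ | out ⊤ | ==
  [20] u=0 | in ⊤ | out 4 | ==
  [21] u=1 | in ⊤ | out ⊤ | prev 4 | push {0,2}
  [22] u=6 | in ⊤ | out ⊤ | ==
  [23] u=0 | in ⊤ | out 4 | ==
  [24] u=2 | in ⊤ | out ⊤ | ==

Converged values:
  [0] 4
  [1] ⊤
  [2] ⊤
  [3] ⊤
  [4] ⊤
  [5] 1
  [6] ⊤
  [7] ⊤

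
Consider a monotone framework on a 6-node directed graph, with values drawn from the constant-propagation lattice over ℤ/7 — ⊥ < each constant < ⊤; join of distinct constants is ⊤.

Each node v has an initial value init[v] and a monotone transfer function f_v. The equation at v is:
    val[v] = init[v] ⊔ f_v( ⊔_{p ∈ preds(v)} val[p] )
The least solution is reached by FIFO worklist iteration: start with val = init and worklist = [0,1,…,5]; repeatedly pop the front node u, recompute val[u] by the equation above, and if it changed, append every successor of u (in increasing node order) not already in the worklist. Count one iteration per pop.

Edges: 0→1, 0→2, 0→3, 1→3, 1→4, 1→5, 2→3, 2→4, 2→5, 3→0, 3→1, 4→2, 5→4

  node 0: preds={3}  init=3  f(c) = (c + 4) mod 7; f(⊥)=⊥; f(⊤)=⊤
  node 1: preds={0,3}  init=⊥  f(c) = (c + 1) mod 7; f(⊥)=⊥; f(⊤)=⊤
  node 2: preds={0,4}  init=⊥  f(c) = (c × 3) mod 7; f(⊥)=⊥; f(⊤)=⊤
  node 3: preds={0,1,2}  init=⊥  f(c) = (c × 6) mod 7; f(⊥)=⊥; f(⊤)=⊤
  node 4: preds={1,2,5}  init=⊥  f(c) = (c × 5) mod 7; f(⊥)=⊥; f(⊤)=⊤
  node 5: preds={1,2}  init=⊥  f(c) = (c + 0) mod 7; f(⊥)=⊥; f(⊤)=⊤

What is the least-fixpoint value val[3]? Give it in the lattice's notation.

Trace (12 dequeues):
  [1] u=0 | in ⊥ | out 3 | ==
  [2] u=1 | in 3 | out 4 | prev ⊥ | push {}
  [3] u=2 | in 3 | out 2 | prev ⊥ | push {}
  [4] u=3 | in ⊤ | out ⊤ | prev ⊥ | push {0,1}
  [5] u=4 | in ⊤ | out ⊤ | prev ⊥ | push {2}
  [6] u=5 | in ⊤ | out ⊤ | prev ⊥ | push {4}
  [7] u=0 | in ⊤ | out ⊤ | prev 3 | push {3}
  [8] u=1 | in ⊤ | out ⊤ | prev 4 | push {5}
  [9] u=2 | in ⊤ | out ⊤ | prev 2 | push {}
  [10] u=4 | in ⊤ | out ⊤ | ==
  [11] u=3 | in ⊤ | out ⊤ | ==
  [12] u=5 | in ⊤ | out ⊤ | ==

Converged values:
  [0] ⊤
  [1] ⊤
  [2] ⊤
  [3] ⊤
  [4] ⊤
  [5] ⊤

⊤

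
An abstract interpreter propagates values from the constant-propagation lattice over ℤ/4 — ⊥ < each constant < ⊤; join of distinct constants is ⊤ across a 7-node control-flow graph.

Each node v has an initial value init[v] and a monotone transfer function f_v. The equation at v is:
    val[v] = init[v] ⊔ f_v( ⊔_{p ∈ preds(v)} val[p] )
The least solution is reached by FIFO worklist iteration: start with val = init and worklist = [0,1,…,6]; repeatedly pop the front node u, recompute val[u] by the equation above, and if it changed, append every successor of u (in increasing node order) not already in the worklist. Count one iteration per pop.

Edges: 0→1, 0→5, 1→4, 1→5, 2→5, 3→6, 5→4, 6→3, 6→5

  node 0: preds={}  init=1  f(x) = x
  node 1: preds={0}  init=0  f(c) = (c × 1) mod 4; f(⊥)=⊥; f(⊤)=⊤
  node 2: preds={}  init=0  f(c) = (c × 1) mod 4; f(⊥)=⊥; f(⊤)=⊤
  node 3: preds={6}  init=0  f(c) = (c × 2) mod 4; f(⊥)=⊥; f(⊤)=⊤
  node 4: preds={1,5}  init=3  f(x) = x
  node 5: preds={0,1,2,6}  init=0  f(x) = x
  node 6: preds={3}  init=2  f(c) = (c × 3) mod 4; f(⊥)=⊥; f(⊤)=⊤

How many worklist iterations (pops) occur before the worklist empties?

Trace (11 dequeues):
  [1] u=0 | in ⊥ | out 1 | ==
  [2] u=1 | in 1 | out ⊤ | prev 0 | push {}
  [3] u=2 | in ⊥ | out 0 | ==
  [4] u=3 | in 2 | out 0 | ==
  [5] u=4 | in ⊤ | out ⊤ | prev 3 | push {}
  [6] u=5 | in ⊤ | out ⊤ | prev 0 | push {4}
  [7] u=6 | in 0 | out ⊤ | prev 2 | push {3,5}
  [8] u=4 | in ⊤ | out ⊤ | ==
  [9] u=3 | in ⊤ | out ⊤ | prev 0 | push {6}
  [10] u=5 | in ⊤ | out ⊤ | ==
  [11] u=6 | in ⊤ | out ⊤ | ==

Converged values:
  [0] 1
  [1] ⊤
  [2] 0
  [3] ⊤
  [4] ⊤
  [5] ⊤
  [6] ⊤

11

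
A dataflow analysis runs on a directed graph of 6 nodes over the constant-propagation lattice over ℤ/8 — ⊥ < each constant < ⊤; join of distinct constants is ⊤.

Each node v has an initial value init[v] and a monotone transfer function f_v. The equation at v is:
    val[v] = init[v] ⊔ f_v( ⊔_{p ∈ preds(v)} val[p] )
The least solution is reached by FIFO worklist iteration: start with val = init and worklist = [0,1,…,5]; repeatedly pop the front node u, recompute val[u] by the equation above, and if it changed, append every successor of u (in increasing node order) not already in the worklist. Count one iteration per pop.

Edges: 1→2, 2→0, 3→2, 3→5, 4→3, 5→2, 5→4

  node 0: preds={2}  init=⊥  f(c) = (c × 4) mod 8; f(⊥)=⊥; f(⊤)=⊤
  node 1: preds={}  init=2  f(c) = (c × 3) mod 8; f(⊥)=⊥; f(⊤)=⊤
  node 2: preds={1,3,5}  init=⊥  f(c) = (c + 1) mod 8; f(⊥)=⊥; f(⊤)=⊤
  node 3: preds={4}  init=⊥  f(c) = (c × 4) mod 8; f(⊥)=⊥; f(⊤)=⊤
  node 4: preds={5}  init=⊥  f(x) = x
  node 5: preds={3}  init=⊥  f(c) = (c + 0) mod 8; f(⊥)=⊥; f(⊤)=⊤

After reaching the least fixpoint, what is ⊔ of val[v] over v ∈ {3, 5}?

Worklist (7 pops):
  #1 pop 0: in=⊥ → ⊥ (no change)
  #2 pop 1: in=⊥ → 2 (no change)
  #3 pop 2: in=2 → 3 (was ⊥); enqueue [0]
  #4 pop 3: in=⊥ → ⊥ (no change)
  #5 pop 4: in=⊥ → ⊥ (no change)
  #6 pop 5: in=⊥ → ⊥ (no change)
  #7 pop 0: in=3 → 4 (was ⊥); enqueue []

Fixpoint:
  val[0] = 4
  val[1] = 2
  val[2] = 3
  val[3] = ⊥
  val[4] = ⊥
  val[5] = ⊥

⊥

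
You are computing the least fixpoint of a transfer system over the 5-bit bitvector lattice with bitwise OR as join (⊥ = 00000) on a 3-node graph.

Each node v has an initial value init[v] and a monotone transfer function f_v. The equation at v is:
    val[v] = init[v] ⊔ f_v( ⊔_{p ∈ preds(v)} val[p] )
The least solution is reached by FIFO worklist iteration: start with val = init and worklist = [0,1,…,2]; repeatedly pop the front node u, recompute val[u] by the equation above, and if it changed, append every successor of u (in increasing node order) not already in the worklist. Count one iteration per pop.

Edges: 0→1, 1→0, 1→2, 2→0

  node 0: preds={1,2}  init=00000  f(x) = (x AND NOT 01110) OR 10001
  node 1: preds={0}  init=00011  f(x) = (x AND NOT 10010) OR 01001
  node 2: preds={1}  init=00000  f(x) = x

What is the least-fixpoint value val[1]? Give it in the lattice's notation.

01011

Worklist (4 pops):
  #1 pop 0: in=00011 → 10001 (was 00000); enqueue []
  #2 pop 1: in=10001 → 01011 (was 00011); enqueue [0]
  #3 pop 2: in=01011 → 01011 (was 00000); enqueue []
  #4 pop 0: in=01011 → 10001 (no change)

Fixpoint:
  val[0] = 10001
  val[1] = 01011
  val[2] = 01011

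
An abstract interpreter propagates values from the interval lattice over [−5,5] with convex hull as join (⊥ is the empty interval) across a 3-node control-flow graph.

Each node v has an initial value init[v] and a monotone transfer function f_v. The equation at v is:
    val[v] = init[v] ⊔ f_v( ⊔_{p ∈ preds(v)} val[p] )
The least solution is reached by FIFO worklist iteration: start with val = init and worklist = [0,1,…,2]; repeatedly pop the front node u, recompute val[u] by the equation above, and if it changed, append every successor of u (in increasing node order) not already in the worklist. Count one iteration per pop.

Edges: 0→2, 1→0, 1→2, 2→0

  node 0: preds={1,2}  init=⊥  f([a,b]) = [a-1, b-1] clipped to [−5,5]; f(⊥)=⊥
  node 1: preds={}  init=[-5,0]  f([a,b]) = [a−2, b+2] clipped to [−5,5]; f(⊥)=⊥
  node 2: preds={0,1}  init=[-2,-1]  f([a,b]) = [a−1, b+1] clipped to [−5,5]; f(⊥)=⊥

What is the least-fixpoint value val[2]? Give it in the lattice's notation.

Worklist (5 pops):
  #1 pop 0: in=[-5,0] → [-5,-1] (was ⊥); enqueue []
  #2 pop 1: in=⊥ → [-5,0] (no change)
  #3 pop 2: in=[-5,0] → [-5,1] (was [-2,-1]); enqueue [0]
  #4 pop 0: in=[-5,1] → [-5,0] (was [-5,-1]); enqueue [2]
  #5 pop 2: in=[-5,0] → [-5,1] (no change)

Fixpoint:
  val[0] = [-5,0]
  val[1] = [-5,0]
  val[2] = [-5,1]

[-5,1]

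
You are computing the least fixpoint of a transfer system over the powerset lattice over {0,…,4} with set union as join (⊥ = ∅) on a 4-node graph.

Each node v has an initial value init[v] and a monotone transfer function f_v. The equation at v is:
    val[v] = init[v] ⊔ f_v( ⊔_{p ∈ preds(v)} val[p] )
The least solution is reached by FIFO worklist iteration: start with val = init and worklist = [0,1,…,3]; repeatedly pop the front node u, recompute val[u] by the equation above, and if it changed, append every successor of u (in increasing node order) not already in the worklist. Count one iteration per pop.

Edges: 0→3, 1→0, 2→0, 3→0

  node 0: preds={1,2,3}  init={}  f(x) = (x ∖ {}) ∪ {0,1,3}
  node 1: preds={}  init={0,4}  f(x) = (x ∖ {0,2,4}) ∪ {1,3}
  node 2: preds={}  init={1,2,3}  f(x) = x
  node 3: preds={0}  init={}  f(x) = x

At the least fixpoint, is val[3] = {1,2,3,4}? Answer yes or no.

no

Trace (5 dequeues):
  [1] u=0 | in {0,1,2,3,4} | out {0,1,2,3,4} | prev {} | push {}
  [2] u=1 | in {} | out {0,1,3,4} | prev {0,4} | push {0}
  [3] u=2 | in {} | out {1,2,3} | ==
  [4] u=3 | in {0,1,2,3,4} | out {0,1,2,3,4} | prev {} | push {}
  [5] u=0 | in {0,1,2,3,4} | out {0,1,2,3,4} | ==

Converged values:
  [0] {0,1,2,3,4}
  [1] {0,1,3,4}
  [2] {1,2,3}
  [3] {0,1,2,3,4}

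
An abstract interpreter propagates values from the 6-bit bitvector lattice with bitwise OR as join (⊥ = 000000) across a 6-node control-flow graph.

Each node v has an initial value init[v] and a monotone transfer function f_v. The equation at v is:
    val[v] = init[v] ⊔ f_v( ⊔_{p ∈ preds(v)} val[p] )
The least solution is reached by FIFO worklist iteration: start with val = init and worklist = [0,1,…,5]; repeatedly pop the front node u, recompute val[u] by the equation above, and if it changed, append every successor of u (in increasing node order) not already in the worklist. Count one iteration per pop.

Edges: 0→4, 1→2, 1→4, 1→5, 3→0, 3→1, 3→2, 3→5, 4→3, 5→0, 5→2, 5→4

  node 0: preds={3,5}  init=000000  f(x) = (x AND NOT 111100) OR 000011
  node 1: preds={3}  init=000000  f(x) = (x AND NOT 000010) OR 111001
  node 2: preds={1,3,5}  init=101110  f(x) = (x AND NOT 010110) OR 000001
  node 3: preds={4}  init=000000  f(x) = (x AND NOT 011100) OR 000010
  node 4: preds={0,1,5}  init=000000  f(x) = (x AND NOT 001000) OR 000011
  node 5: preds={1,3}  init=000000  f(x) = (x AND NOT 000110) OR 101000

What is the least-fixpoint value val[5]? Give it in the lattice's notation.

111001

Worklist (15 pops):
  #1 pop 0: in=000000 → 000011 (was 000000); enqueue []
  #2 pop 1: in=000000 → 111001 (was 000000); enqueue []
  #3 pop 2: in=111001 → 101111 (was 101110); enqueue []
  #4 pop 3: in=000000 → 000010 (was 000000); enqueue [0,1,2]
  #5 pop 4: in=111011 → 110011 (was 000000); enqueue [3]
  #6 pop 5: in=111011 → 111001 (was 000000); enqueue [4]
  #7 pop 0: in=111011 → 000011 (no change)
  #8 pop 1: in=000010 → 111001 (no change)
  #9 pop 2: in=111011 → 101111 (no change)
  #10 pop 3: in=110011 → 100011 (was 000010); enqueue [0,1,2,5]
  #11 pop 4: in=111011 → 110011 (no change)
  #12 pop 0: in=111011 → 000011 (no change)
  #13 pop 1: in=100011 → 111001 (no change)
  #14 pop 2: in=111011 → 101111 (no change)
  #15 pop 5: in=111011 → 111001 (no change)

Fixpoint:
  val[0] = 000011
  val[1] = 111001
  val[2] = 101111
  val[3] = 100011
  val[4] = 110011
  val[5] = 111001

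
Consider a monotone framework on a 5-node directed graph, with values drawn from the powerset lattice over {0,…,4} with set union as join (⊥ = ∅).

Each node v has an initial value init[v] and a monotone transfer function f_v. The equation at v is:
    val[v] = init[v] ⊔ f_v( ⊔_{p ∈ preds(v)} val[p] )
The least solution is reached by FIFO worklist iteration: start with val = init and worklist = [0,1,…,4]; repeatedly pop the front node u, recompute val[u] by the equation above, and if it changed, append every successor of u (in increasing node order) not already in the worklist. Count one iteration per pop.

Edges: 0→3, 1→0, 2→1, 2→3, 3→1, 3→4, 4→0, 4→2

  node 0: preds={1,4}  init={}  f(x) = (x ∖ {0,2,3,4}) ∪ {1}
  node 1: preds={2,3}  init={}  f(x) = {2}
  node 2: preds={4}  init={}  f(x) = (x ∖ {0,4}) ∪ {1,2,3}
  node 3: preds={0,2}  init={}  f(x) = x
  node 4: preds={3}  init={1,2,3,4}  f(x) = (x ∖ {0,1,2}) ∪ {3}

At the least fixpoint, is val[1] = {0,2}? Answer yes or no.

Iteration log — 7 steps:
  step 1. node 0  ⊔preds={1,2,3,4}  new={1}  old={}  +wl: 
  step 2. node 1  ⊔preds={}  new={2}  old={}  +wl: 0
  step 3. node 2  ⊔preds={1,2,3,4}  new={1,2,3}  old={}  +wl: 1
  step 4. node 3  ⊔preds={1,2,3}  new={1,2,3}  old={}  +wl: 
  step 5. node 4  ⊔preds={1,2,3}  new={1,2,3,4}  stable
  step 6. node 0  ⊔preds={1,2,3,4}  new={1}  stable
  step 7. node 1  ⊔preds={1,2,3}  new={2}  stable

Least fixpoint reached:
  node 0: {1}
  node 1: {2}
  node 2: {1,2,3}
  node 3: {1,2,3}
  node 4: {1,2,3,4}

no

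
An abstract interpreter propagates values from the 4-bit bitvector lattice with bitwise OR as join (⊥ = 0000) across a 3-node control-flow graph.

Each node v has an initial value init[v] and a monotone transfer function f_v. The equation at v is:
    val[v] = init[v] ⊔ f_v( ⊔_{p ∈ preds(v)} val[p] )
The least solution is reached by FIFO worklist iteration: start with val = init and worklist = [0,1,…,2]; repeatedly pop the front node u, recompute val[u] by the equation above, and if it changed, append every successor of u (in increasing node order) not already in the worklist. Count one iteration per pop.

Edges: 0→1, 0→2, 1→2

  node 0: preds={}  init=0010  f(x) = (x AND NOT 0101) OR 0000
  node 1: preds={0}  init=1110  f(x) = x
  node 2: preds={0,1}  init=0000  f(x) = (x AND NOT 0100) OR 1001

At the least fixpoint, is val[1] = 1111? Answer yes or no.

no

Worklist (3 pops):
  #1 pop 0: in=0000 → 0010 (no change)
  #2 pop 1: in=0010 → 1110 (no change)
  #3 pop 2: in=1110 → 1011 (was 0000); enqueue []

Fixpoint:
  val[0] = 0010
  val[1] = 1110
  val[2] = 1011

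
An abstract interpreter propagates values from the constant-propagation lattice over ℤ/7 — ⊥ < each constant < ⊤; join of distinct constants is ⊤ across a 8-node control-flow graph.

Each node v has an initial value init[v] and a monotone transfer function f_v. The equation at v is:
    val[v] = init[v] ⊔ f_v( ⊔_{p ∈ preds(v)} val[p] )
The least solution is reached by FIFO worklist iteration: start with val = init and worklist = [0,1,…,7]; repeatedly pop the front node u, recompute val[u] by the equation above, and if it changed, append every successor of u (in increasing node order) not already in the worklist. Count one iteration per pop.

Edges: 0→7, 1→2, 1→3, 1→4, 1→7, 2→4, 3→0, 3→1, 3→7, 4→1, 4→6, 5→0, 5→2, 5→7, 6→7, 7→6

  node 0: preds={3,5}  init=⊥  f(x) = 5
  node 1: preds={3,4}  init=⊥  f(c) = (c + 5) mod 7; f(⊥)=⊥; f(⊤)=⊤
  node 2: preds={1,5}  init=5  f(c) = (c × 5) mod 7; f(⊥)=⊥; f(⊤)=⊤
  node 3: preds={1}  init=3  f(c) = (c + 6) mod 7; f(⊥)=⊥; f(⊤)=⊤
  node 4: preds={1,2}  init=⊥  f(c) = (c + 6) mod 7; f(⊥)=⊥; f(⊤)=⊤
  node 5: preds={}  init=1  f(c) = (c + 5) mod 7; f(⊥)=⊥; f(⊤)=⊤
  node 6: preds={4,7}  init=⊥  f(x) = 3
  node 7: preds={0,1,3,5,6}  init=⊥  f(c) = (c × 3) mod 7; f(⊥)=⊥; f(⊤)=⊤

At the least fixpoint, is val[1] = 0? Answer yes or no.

no

Iteration log — 15 steps:
  step 1. node 0  ⊔preds=⊤  new=5  old=⊥  +wl: 
  step 2. node 1  ⊔preds=3  new=1  old=⊥  +wl: 
  step 3. node 2  ⊔preds=1  new=5  stable
  step 4. node 3  ⊔preds=1  new=⊤  old=3  +wl: 0,1
  step 5. node 4  ⊔preds=⊤  new=⊤  old=⊥  +wl: 
  step 6. node 5  ⊔preds=⊥  new=1  stable
  step 7. node 6  ⊔preds=⊤  new=3  old=⊥  +wl: 
  step 8. node 7  ⊔preds=⊤  new=⊤  old=⊥  +wl: 6
  step 9. node 0  ⊔preds=⊤  new=5  stable
  step 10. node 1  ⊔preds=⊤  new=⊤  old=1  +wl: 2,3,4,7
  step 11. node 6  ⊔preds=⊤  new=3  stable
  step 12. node 2  ⊔preds=⊤  new=⊤  old=5  +wl: 
  step 13. node 3  ⊔preds=⊤  new=⊤  stable
  step 14. node 4  ⊔preds=⊤  new=⊤  stable
  step 15. node 7  ⊔preds=⊤  new=⊤  stable

Least fixpoint reached:
  node 0: 5
  node 1: ⊤
  node 2: ⊤
  node 3: ⊤
  node 4: ⊤
  node 5: 1
  node 6: 3
  node 7: ⊤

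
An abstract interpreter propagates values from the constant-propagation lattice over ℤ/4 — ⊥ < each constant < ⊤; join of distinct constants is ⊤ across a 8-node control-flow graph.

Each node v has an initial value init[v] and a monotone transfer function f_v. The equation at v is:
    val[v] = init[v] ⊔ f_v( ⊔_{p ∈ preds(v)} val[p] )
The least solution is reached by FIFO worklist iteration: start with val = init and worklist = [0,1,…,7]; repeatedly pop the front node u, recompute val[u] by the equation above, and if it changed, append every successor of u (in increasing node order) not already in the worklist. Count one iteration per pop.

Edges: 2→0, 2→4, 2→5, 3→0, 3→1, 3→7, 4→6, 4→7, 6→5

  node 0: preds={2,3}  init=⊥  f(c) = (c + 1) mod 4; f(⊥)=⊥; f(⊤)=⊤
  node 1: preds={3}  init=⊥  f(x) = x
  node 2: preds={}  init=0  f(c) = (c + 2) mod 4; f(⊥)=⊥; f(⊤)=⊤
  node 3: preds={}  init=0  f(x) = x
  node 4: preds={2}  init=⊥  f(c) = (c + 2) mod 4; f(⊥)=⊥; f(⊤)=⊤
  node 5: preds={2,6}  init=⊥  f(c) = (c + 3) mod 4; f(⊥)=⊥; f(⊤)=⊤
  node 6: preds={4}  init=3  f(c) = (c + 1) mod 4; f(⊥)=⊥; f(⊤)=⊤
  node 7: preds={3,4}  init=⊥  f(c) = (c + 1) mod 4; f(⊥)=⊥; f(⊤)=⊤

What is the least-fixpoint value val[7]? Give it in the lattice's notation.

Trace (8 dequeues):
  [1] u=0 | in 0 | out 1 | prev ⊥ | push {}
  [2] u=1 | in 0 | out 0 | prev ⊥ | push {}
  [3] u=2 | in ⊥ | out 0 | ==
  [4] u=3 | in ⊥ | out 0 | ==
  [5] u=4 | in 0 | out 2 | prev ⊥ | push {}
  [6] u=5 | in ⊤ | out ⊤ | prev ⊥ | push {}
  [7] u=6 | in 2 | out 3 | ==
  [8] u=7 | in ⊤ | out ⊤ | prev ⊥ | push {}

Converged values:
  [0] 1
  [1] 0
  [2] 0
  [3] 0
  [4] 2
  [5] ⊤
  [6] 3
  [7] ⊤

⊤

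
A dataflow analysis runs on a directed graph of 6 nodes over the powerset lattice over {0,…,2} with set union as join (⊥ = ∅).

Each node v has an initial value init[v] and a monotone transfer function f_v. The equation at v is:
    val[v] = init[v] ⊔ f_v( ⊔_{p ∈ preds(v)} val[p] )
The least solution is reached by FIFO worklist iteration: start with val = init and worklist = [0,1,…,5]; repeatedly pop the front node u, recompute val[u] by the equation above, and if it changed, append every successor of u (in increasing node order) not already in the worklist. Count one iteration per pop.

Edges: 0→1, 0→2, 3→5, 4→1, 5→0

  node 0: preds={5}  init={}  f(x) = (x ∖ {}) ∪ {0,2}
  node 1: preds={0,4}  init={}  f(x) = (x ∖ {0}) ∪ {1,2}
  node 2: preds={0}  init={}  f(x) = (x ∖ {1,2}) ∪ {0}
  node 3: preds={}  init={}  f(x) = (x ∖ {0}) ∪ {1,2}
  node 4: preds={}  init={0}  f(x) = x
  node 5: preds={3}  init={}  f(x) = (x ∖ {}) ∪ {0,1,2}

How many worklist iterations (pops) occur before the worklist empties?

9

Trace (9 dequeues):
  [1] u=0 | in {} | out {0,2} | prev {} | push {}
  [2] u=1 | in {0,2} | out {1,2} | prev {} | push {}
  [3] u=2 | in {0,2} | out {0} | prev {} | push {}
  [4] u=3 | in {} | out {1,2} | prev {} | push {}
  [5] u=4 | in {} | out {0} | ==
  [6] u=5 | in {1,2} | out {0,1,2} | prev {} | push {0}
  [7] u=0 | in {0,1,2} | out {0,1,2} | prev {0,2} | push {1,2}
  [8] u=1 | in {0,1,2} | out {1,2} | ==
  [9] u=2 | in {0,1,2} | out {0} | ==

Converged values:
  [0] {0,1,2}
  [1] {1,2}
  [2] {0}
  [3] {1,2}
  [4] {0}
  [5] {0,1,2}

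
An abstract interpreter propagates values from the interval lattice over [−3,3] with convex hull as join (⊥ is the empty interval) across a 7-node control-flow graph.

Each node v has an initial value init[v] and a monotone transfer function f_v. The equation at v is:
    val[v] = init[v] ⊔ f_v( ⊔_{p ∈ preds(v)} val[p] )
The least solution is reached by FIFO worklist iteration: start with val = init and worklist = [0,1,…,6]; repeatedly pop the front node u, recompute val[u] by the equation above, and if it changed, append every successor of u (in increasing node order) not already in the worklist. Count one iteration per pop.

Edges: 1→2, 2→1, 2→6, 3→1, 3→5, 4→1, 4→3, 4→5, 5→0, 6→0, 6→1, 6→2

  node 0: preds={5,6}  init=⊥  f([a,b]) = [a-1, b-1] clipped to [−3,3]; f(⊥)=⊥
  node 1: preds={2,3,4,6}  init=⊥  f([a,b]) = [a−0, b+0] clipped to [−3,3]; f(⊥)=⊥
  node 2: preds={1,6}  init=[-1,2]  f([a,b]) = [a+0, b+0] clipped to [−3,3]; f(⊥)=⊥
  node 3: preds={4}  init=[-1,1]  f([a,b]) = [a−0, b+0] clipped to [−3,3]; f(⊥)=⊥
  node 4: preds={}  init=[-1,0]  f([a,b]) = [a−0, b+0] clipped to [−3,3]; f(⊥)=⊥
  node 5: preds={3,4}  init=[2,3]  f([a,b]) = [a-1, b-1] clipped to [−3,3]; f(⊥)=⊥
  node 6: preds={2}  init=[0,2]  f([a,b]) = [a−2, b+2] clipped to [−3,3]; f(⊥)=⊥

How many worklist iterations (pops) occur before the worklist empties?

Iteration log — 12 steps:
  step 1. node 0  ⊔preds=[0,3]  new=[-1,2]  old=⊥  +wl: 
  step 2. node 1  ⊔preds=[-1,2]  new=[-1,2]  old=⊥  +wl: 
  step 3. node 2  ⊔preds=[-1,2]  new=[-1,2]  stable
  step 4. node 3  ⊔preds=[-1,0]  new=[-1,1]  stable
  step 5. node 4  ⊔preds=⊥  new=[-1,0]  stable
  step 6. node 5  ⊔preds=[-1,1]  new=[-2,3]  old=[2,3]  +wl: 0
  step 7. node 6  ⊔preds=[-1,2]  new=[-3,3]  old=[0,2]  +wl: 1,2
  step 8. node 0  ⊔preds=[-3,3]  new=[-3,2]  old=[-1,2]  +wl: 
  step 9. node 1  ⊔preds=[-3,3]  new=[-3,3]  old=[-1,2]  +wl: 
  step 10. node 2  ⊔preds=[-3,3]  new=[-3,3]  old=[-1,2]  +wl: 1,6
  step 11. node 1  ⊔preds=[-3,3]  new=[-3,3]  stable
  step 12. node 6  ⊔preds=[-3,3]  new=[-3,3]  stable

Least fixpoint reached:
  node 0: [-3,2]
  node 1: [-3,3]
  node 2: [-3,3]
  node 3: [-1,1]
  node 4: [-1,0]
  node 5: [-2,3]
  node 6: [-3,3]

12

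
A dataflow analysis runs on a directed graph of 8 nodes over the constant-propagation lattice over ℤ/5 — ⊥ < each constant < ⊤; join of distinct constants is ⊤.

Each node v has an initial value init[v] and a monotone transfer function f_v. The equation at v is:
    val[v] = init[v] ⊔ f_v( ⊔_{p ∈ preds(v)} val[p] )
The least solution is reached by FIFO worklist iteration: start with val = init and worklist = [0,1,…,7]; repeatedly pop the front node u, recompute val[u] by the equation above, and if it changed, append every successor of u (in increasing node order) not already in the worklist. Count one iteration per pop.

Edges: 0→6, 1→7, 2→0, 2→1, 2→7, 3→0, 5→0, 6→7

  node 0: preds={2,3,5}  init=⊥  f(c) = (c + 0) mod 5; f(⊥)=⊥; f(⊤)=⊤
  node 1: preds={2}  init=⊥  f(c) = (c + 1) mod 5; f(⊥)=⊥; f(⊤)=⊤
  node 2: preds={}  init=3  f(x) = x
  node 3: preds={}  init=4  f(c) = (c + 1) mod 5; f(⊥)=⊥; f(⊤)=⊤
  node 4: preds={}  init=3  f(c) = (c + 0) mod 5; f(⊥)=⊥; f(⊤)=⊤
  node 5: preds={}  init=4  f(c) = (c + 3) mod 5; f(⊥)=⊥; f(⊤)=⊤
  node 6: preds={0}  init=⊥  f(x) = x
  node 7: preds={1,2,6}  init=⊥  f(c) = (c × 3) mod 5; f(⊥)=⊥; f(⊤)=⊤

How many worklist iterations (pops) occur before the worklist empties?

Iteration log — 8 steps:
  step 1. node 0  ⊔preds=⊤  new=⊤  old=⊥  +wl: 
  step 2. node 1  ⊔preds=3  new=4  old=⊥  +wl: 
  step 3. node 2  ⊔preds=⊥  new=3  stable
  step 4. node 3  ⊔preds=⊥  new=4  stable
  step 5. node 4  ⊔preds=⊥  new=3  stable
  step 6. node 5  ⊔preds=⊥  new=4  stable
  step 7. node 6  ⊔preds=⊤  new=⊤  old=⊥  +wl: 
  step 8. node 7  ⊔preds=⊤  new=⊤  old=⊥  +wl: 

Least fixpoint reached:
  node 0: ⊤
  node 1: 4
  node 2: 3
  node 3: 4
  node 4: 3
  node 5: 4
  node 6: ⊤
  node 7: ⊤

8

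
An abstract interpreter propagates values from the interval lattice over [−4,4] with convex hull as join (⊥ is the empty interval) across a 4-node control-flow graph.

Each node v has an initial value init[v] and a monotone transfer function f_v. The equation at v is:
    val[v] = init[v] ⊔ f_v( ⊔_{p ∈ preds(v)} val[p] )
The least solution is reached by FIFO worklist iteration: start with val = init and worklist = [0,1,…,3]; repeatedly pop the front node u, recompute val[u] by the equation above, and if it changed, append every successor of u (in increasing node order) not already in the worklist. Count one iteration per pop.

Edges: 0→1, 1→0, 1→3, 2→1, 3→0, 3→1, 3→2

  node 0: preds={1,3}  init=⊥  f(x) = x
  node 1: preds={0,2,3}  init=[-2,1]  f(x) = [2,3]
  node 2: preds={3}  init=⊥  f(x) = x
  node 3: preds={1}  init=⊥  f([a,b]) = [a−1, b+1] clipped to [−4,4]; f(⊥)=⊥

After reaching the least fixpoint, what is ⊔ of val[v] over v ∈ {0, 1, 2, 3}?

Iteration log — 8 steps:
  step 1. node 0  ⊔preds=[-2,1]  new=[-2,1]  old=⊥  +wl: 
  step 2. node 1  ⊔preds=[-2,1]  new=[-2,3]  old=[-2,1]  +wl: 0
  step 3. node 2  ⊔preds=⊥  new=⊥  stable
  step 4. node 3  ⊔preds=[-2,3]  new=[-3,4]  old=⊥  +wl: 1,2
  step 5. node 0  ⊔preds=[-3,4]  new=[-3,4]  old=[-2,1]  +wl: 
  step 6. node 1  ⊔preds=[-3,4]  new=[-2,3]  stable
  step 7. node 2  ⊔preds=[-3,4]  new=[-3,4]  old=⊥  +wl: 1
  step 8. node 1  ⊔preds=[-3,4]  new=[-2,3]  stable

Least fixpoint reached:
  node 0: [-3,4]
  node 1: [-2,3]
  node 2: [-3,4]
  node 3: [-3,4]

[-3,4]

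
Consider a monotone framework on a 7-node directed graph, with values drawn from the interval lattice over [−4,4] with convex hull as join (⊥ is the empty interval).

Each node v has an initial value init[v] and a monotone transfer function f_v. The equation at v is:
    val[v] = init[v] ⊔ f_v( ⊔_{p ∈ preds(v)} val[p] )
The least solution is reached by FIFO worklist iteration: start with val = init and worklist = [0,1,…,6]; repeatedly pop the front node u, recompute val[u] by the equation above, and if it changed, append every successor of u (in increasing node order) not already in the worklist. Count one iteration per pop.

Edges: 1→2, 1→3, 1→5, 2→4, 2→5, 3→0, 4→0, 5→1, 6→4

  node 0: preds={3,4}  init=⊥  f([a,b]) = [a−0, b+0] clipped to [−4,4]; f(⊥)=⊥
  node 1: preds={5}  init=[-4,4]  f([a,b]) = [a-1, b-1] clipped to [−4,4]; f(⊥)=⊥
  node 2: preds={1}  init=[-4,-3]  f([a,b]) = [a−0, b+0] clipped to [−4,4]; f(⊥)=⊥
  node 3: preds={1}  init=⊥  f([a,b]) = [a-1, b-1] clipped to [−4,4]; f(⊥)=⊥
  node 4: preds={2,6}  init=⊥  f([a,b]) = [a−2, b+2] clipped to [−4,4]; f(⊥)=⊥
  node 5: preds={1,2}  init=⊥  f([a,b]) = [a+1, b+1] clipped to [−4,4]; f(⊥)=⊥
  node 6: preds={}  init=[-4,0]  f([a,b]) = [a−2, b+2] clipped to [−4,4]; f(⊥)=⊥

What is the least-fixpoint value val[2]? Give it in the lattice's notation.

Worklist (9 pops):
  #1 pop 0: in=⊥ → ⊥ (no change)
  #2 pop 1: in=⊥ → [-4,4] (no change)
  #3 pop 2: in=[-4,4] → [-4,4] (was [-4,-3]); enqueue []
  #4 pop 3: in=[-4,4] → [-4,3] (was ⊥); enqueue [0]
  #5 pop 4: in=[-4,4] → [-4,4] (was ⊥); enqueue []
  #6 pop 5: in=[-4,4] → [-3,4] (was ⊥); enqueue [1]
  #7 pop 6: in=⊥ → [-4,0] (no change)
  #8 pop 0: in=[-4,4] → [-4,4] (was ⊥); enqueue []
  #9 pop 1: in=[-3,4] → [-4,4] (no change)

Fixpoint:
  val[0] = [-4,4]
  val[1] = [-4,4]
  val[2] = [-4,4]
  val[3] = [-4,3]
  val[4] = [-4,4]
  val[5] = [-3,4]
  val[6] = [-4,0]

[-4,4]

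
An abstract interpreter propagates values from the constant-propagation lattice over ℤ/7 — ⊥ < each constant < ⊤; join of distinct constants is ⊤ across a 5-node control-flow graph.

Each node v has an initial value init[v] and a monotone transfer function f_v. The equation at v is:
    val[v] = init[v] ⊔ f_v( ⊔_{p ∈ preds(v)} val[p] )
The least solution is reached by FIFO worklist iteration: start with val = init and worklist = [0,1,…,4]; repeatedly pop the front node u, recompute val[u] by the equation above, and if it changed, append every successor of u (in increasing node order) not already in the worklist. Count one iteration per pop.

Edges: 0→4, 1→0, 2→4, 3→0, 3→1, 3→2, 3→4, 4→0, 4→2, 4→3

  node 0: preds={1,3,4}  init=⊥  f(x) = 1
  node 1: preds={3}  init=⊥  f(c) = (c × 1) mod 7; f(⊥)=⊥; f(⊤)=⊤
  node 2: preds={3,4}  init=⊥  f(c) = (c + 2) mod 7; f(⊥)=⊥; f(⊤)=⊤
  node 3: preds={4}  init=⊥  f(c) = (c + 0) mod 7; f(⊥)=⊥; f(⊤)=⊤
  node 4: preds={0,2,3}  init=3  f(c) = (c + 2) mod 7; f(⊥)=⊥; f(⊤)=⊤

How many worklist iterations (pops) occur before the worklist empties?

Worklist (14 pops):
  #1 pop 0: in=3 → 1 (was ⊥); enqueue []
  #2 pop 1: in=⊥ → ⊥ (no change)
  #3 pop 2: in=3 → 5 (was ⊥); enqueue []
  #4 pop 3: in=3 → 3 (was ⊥); enqueue [0,1,2]
  #5 pop 4: in=⊤ → ⊤ (was 3); enqueue [3]
  #6 pop 0: in=⊤ → 1 (no change)
  #7 pop 1: in=3 → 3 (was ⊥); enqueue [0]
  #8 pop 2: in=⊤ → ⊤ (was 5); enqueue [4]
  #9 pop 3: in=⊤ → ⊤ (was 3); enqueue [1,2]
  #10 pop 0: in=⊤ → 1 (no change)
  #11 pop 4: in=⊤ → ⊤ (no change)
  #12 pop 1: in=⊤ → ⊤ (was 3); enqueue [0]
  #13 pop 2: in=⊤ → ⊤ (no change)
  #14 pop 0: in=⊤ → 1 (no change)

Fixpoint:
  val[0] = 1
  val[1] = ⊤
  val[2] = ⊤
  val[3] = ⊤
  val[4] = ⊤

14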